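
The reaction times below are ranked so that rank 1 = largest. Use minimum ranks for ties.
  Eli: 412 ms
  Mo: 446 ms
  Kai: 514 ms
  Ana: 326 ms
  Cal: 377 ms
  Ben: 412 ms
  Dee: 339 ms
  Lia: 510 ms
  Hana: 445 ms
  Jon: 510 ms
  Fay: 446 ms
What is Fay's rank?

Sorted (descending): 514, 510, 510, 446, 446, 445, 412, 412, 377, 339, 326
The 2 values of 510 occupy positions 2–3 → each gets rank 2.
The 2 values of 446 occupy positions 4–5 → each gets rank 4.
The 2 values of 412 occupy positions 7–8 → each gets rank 7.
Fay has value 446 ms → rank 4.

4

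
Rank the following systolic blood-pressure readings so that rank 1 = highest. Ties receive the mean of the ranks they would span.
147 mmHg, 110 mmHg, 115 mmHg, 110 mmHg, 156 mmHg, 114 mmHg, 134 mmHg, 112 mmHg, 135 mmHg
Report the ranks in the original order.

2, 8.5, 5, 8.5, 1, 6, 4, 7, 3

Sorted (descending): 156, 147, 135, 134, 115, 114, 112, 110, 110
The 2 values of 110 occupy positions 8–9 → average rank (8+9)/2 = 8.5.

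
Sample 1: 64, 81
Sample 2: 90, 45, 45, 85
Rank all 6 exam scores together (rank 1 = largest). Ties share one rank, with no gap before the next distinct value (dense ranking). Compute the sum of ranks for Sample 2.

Sorted (descending): 90, 85, 81, 64, 45, 45
The 2 values of 45 share dense rank 5.
Remaining distinct values take the next consecutive integers.
Sample 2 values → pooled ranks: 90→1, 45→5, 45→5, 85→2
Rank sum = 1 + 5 + 5 + 2 = 13

13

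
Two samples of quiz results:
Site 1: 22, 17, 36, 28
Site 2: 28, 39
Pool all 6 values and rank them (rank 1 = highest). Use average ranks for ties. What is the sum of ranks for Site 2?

Sorted (descending): 39, 36, 28, 28, 22, 17
The 2 values of 28 occupy positions 3–4 → average rank (3+4)/2 = 3.5.
Site 2 values → pooled ranks: 28→3.5, 39→1
Rank sum = 3.5 + 1 = 4.5

4.5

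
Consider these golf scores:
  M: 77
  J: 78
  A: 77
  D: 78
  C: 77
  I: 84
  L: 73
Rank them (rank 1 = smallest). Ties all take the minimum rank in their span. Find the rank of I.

Sorted (ascending): 73, 77, 77, 77, 78, 78, 84
The 3 values of 77 occupy positions 2–4 → each gets rank 2.
The 2 values of 78 occupy positions 5–6 → each gets rank 5.
I has value 84 → rank 7.

7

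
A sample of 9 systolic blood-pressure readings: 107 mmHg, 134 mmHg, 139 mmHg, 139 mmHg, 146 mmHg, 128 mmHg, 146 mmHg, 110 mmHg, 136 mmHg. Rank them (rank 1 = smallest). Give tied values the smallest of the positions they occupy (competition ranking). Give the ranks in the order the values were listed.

1, 4, 6, 6, 8, 3, 8, 2, 5

Sorted (ascending): 107, 110, 128, 134, 136, 139, 139, 146, 146
The 2 values of 139 occupy positions 6–7 → each gets rank 6.
The 2 values of 146 occupy positions 8–9 → each gets rank 8.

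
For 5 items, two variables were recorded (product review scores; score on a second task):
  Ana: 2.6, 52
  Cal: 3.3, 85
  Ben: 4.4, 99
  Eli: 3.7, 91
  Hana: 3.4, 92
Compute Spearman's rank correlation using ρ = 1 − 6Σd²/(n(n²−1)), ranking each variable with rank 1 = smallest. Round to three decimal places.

Ranks of variable 1: 1, 2, 5, 4, 3
Ranks of variable 2: 1, 2, 5, 3, 4
d = r₁ − r₂: 0, 0, 0, 1, -1
d²: 0, 0, 0, 1, 1; Σd² = 2
ρ = 1 − 6·2/(5·24) = 1 − 12/120 = 0.900

0.900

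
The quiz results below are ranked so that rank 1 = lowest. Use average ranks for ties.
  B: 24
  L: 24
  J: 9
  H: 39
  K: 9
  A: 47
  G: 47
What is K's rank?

1.5

Sorted (ascending): 9, 9, 24, 24, 39, 47, 47
The 2 values of 9 occupy positions 1–2 → average rank (1+2)/2 = 1.5.
The 2 values of 24 occupy positions 3–4 → average rank (3+4)/2 = 3.5.
The 2 values of 47 occupy positions 6–7 → average rank (6+7)/2 = 6.5.
K has value 9 → rank 1.5.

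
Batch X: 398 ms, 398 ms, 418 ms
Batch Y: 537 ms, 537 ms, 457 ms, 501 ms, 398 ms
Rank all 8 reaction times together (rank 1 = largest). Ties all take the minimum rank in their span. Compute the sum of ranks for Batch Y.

15

Sorted (descending): 537, 537, 501, 457, 418, 398, 398, 398
The 2 values of 537 occupy positions 1–2 → each gets rank 1.
The 3 values of 398 occupy positions 6–8 → each gets rank 6.
Batch Y values → pooled ranks: 537→1, 537→1, 457→4, 501→3, 398→6
Rank sum = 1 + 1 + 4 + 3 + 6 = 15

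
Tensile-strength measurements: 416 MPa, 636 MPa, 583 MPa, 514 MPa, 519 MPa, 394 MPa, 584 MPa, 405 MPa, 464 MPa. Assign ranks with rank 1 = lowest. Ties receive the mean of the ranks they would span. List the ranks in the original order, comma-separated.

Sorted (ascending): 394, 405, 416, 464, 514, 519, 583, 584, 636
No ties — each value takes its position as its rank.

3, 9, 7, 5, 6, 1, 8, 2, 4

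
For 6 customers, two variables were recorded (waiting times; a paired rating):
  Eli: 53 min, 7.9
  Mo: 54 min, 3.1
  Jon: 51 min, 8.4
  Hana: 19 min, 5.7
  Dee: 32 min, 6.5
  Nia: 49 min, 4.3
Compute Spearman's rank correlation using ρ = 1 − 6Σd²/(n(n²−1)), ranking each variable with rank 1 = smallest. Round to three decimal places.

Ranks of variable 1: 5, 6, 4, 1, 2, 3
Ranks of variable 2: 5, 1, 6, 3, 4, 2
d = r₁ − r₂: 0, 5, -2, -2, -2, 1
d²: 0, 25, 4, 4, 4, 1; Σd² = 38
ρ = 1 − 6·38/(6·35) = 1 − 228/210 = -0.086

-0.086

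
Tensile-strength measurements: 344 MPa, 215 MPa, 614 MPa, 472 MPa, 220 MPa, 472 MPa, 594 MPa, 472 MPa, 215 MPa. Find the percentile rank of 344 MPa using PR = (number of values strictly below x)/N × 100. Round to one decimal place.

N = 9.
Strictly below 344: 3. Equal to 344: 1.
PR = 3/9 × 100 = 33.3

33.3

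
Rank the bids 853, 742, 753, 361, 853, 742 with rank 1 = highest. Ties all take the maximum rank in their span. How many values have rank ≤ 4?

Sorted (descending): 853, 853, 753, 742, 742, 361
The 2 values of 853 occupy positions 1–2 → each gets rank 2.
The 2 values of 742 occupy positions 4–5 → each gets rank 5.
Ranks ≤ 4: {2, 2, 3} → 3 values.

3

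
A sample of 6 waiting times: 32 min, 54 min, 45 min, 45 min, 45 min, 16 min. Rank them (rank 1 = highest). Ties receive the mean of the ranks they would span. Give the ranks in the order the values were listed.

5, 1, 3, 3, 3, 6

Sorted (descending): 54, 45, 45, 45, 32, 16
The 3 values of 45 occupy positions 2–4 → average rank 3.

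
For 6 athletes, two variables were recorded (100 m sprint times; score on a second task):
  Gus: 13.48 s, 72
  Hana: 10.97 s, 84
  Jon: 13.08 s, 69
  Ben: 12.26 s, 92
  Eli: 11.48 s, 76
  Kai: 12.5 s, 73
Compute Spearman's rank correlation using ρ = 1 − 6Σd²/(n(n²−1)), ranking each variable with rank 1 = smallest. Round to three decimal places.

Ranks of variable 1: 6, 1, 5, 3, 2, 4
Ranks of variable 2: 2, 5, 1, 6, 4, 3
d = r₁ − r₂: 4, -4, 4, -3, -2, 1
d²: 16, 16, 16, 9, 4, 1; Σd² = 62
ρ = 1 − 6·62/(6·35) = 1 − 372/210 = -0.771

-0.771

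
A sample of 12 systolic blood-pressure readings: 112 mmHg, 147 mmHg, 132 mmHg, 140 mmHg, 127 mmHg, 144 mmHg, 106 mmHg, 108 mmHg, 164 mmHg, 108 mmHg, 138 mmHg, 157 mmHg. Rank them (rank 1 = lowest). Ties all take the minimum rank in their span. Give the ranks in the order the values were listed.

4, 10, 6, 8, 5, 9, 1, 2, 12, 2, 7, 11

Sorted (ascending): 106, 108, 108, 112, 127, 132, 138, 140, 144, 147, 157, 164
The 2 values of 108 occupy positions 2–3 → each gets rank 2.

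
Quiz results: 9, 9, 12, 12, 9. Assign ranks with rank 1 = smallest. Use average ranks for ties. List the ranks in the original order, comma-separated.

2, 2, 4.5, 4.5, 2

Sorted (ascending): 9, 9, 9, 12, 12
The 3 values of 9 occupy positions 1–3 → average rank 2.
The 2 values of 12 occupy positions 4–5 → average rank (4+5)/2 = 4.5.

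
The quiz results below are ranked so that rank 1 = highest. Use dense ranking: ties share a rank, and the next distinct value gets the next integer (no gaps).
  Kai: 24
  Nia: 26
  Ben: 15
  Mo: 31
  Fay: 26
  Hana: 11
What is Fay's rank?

Sorted (descending): 31, 26, 26, 24, 15, 11
The 2 values of 26 share dense rank 2.
Remaining distinct values take the next consecutive integers.
Fay has value 26 → rank 2.

2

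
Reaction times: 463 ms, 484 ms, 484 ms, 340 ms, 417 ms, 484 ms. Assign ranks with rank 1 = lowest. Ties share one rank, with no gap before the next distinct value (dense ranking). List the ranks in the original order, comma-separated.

Sorted (ascending): 340, 417, 463, 484, 484, 484
The 3 values of 484 share dense rank 4.
Remaining distinct values take the next consecutive integers.

3, 4, 4, 1, 2, 4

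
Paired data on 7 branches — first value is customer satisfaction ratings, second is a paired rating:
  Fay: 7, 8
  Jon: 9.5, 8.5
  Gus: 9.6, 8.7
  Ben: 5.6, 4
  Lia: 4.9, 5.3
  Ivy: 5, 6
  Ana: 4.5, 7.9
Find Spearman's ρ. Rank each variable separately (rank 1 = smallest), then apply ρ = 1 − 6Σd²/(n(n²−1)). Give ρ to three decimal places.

Ranks of variable 1: 5, 6, 7, 4, 2, 3, 1
Ranks of variable 2: 5, 6, 7, 1, 2, 3, 4
d = r₁ − r₂: 0, 0, 0, 3, 0, 0, -3
d²: 0, 0, 0, 9, 0, 0, 9; Σd² = 18
ρ = 1 − 6·18/(7·48) = 1 − 108/336 = 0.679

0.679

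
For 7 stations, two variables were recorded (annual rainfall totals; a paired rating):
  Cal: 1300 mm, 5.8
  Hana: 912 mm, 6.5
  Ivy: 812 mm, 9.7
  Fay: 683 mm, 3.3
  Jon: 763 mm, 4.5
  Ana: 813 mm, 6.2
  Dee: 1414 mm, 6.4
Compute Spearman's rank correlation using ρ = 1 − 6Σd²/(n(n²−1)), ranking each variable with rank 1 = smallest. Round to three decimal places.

0.464

Ranks of variable 1: 6, 5, 3, 1, 2, 4, 7
Ranks of variable 2: 3, 6, 7, 1, 2, 4, 5
d = r₁ − r₂: 3, -1, -4, 0, 0, 0, 2
d²: 9, 1, 16, 0, 0, 0, 4; Σd² = 30
ρ = 1 − 6·30/(7·48) = 1 − 180/336 = 0.464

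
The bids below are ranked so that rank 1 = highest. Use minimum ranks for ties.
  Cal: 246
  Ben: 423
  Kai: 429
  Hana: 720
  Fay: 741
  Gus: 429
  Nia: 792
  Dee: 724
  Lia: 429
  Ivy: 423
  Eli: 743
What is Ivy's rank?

9

Sorted (descending): 792, 743, 741, 724, 720, 429, 429, 429, 423, 423, 246
The 3 values of 429 occupy positions 6–8 → each gets rank 6.
The 2 values of 423 occupy positions 9–10 → each gets rank 9.
Ivy has value 423 → rank 9.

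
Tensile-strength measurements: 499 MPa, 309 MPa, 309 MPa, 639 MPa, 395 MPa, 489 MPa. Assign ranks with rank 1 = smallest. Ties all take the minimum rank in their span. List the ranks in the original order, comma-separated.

5, 1, 1, 6, 3, 4

Sorted (ascending): 309, 309, 395, 489, 499, 639
The 2 values of 309 occupy positions 1–2 → each gets rank 1.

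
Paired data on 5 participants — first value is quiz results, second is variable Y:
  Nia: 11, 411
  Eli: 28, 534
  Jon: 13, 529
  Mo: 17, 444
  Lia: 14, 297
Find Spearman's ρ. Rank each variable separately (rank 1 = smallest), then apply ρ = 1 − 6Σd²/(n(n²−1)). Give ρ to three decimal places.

Ranks of variable 1: 1, 5, 2, 4, 3
Ranks of variable 2: 2, 5, 4, 3, 1
d = r₁ − r₂: -1, 0, -2, 1, 2
d²: 1, 0, 4, 1, 4; Σd² = 10
ρ = 1 − 6·10/(5·24) = 1 − 60/120 = 0.500

0.500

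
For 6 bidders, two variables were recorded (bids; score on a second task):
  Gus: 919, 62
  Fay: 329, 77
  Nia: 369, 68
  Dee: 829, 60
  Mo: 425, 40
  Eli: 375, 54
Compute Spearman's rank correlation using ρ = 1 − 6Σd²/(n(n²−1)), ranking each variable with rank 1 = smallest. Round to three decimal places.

-0.486

Ranks of variable 1: 6, 1, 2, 5, 4, 3
Ranks of variable 2: 4, 6, 5, 3, 1, 2
d = r₁ − r₂: 2, -5, -3, 2, 3, 1
d²: 4, 25, 9, 4, 9, 1; Σd² = 52
ρ = 1 − 6·52/(6·35) = 1 − 312/210 = -0.486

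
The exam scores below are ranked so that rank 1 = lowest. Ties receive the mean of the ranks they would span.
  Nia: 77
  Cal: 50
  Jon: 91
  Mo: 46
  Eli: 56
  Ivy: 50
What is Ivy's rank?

Sorted (ascending): 46, 50, 50, 56, 77, 91
The 2 values of 50 occupy positions 2–3 → average rank (2+3)/2 = 2.5.
Ivy has value 50 → rank 2.5.

2.5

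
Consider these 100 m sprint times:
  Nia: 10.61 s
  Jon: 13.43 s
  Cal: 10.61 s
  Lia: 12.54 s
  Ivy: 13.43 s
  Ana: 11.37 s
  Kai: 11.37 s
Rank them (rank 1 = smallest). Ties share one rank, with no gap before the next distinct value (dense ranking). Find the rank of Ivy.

4

Sorted (ascending): 10.61, 10.61, 11.37, 11.37, 12.54, 13.43, 13.43
The 2 values of 10.61 share dense rank 1.
The 2 values of 11.37 share dense rank 2.
The 2 values of 13.43 share dense rank 4.
Remaining distinct values take the next consecutive integers.
Ivy has value 13.43 s → rank 4.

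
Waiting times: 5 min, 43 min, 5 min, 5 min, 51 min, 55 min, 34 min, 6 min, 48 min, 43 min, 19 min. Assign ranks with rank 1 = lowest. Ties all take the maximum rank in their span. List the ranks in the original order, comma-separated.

3, 8, 3, 3, 10, 11, 6, 4, 9, 8, 5

Sorted (ascending): 5, 5, 5, 6, 19, 34, 43, 43, 48, 51, 55
The 3 values of 5 occupy positions 1–3 → each gets rank 3.
The 2 values of 43 occupy positions 7–8 → each gets rank 8.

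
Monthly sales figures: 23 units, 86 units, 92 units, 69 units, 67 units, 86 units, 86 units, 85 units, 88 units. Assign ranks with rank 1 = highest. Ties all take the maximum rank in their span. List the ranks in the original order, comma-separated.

Sorted (descending): 92, 88, 86, 86, 86, 85, 69, 67, 23
The 3 values of 86 occupy positions 3–5 → each gets rank 5.

9, 5, 1, 7, 8, 5, 5, 6, 2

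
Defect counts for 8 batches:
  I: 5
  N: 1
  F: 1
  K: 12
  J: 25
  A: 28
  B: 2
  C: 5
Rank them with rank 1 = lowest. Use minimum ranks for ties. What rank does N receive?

1

Sorted (ascending): 1, 1, 2, 5, 5, 12, 25, 28
The 2 values of 1 occupy positions 1–2 → each gets rank 1.
The 2 values of 5 occupy positions 4–5 → each gets rank 4.
N has value 1 → rank 1.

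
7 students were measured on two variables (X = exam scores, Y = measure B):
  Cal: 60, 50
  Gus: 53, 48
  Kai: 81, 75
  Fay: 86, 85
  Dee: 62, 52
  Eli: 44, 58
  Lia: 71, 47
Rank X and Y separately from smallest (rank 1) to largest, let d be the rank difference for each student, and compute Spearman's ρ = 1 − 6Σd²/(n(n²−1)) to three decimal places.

Ranks of variable 1: 3, 2, 6, 7, 4, 1, 5
Ranks of variable 2: 3, 2, 6, 7, 4, 5, 1
d = r₁ − r₂: 0, 0, 0, 0, 0, -4, 4
d²: 0, 0, 0, 0, 0, 16, 16; Σd² = 32
ρ = 1 − 6·32/(7·48) = 1 − 192/336 = 0.429

0.429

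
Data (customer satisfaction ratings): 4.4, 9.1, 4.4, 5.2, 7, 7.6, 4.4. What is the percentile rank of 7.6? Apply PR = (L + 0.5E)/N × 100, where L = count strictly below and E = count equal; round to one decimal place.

78.6

N = 7.
Strictly below 7.6: 5. Equal to 7.6: 1.
PR = (5 + 0.5·1)/7 × 100 = 78.6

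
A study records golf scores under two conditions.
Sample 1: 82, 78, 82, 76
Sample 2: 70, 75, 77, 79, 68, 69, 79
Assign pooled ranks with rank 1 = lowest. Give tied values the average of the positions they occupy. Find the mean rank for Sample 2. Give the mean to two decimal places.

4.71

Sorted (ascending): 68, 69, 70, 75, 76, 77, 78, 79, 79, 82, 82
The 2 values of 79 occupy positions 8–9 → average rank (8+9)/2 = 8.5.
The 2 values of 82 occupy positions 10–11 → average rank (10+11)/2 = 10.5.
Sample 2 values → pooled ranks: 70→3, 75→4, 77→6, 79→8.5, 68→1, 69→2, 79→8.5
Mean rank = (3 + 4 + 6 + 8.5 + 1 + 2 + 8.5) / 7 = 4.71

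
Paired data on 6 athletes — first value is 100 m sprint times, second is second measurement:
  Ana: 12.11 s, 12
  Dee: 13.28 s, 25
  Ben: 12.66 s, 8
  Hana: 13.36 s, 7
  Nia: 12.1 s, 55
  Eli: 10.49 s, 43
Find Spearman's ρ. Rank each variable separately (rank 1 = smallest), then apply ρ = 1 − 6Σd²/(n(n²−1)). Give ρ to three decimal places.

Ranks of variable 1: 3, 5, 4, 6, 2, 1
Ranks of variable 2: 3, 4, 2, 1, 6, 5
d = r₁ − r₂: 0, 1, 2, 5, -4, -4
d²: 0, 1, 4, 25, 16, 16; Σd² = 62
ρ = 1 − 6·62/(6·35) = 1 − 372/210 = -0.771

-0.771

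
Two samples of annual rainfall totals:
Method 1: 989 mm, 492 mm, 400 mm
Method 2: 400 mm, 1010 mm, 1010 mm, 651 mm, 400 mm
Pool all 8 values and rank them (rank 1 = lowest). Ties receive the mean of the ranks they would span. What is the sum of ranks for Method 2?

24

Sorted (ascending): 400, 400, 400, 492, 651, 989, 1010, 1010
The 3 values of 400 occupy positions 1–3 → average rank 2.
The 2 values of 1010 occupy positions 7–8 → average rank (7+8)/2 = 7.5.
Method 2 values → pooled ranks: 400→2, 1010→7.5, 1010→7.5, 651→5, 400→2
Rank sum = 2 + 7.5 + 7.5 + 5 + 2 = 24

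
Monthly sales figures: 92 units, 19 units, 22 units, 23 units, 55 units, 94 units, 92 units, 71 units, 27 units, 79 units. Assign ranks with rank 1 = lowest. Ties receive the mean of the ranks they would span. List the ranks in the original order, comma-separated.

8.5, 1, 2, 3, 5, 10, 8.5, 6, 4, 7

Sorted (ascending): 19, 22, 23, 27, 55, 71, 79, 92, 92, 94
The 2 values of 92 occupy positions 8–9 → average rank (8+9)/2 = 8.5.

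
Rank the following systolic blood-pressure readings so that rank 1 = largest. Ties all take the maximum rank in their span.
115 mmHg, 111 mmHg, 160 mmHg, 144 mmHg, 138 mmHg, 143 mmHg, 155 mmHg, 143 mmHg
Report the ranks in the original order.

Sorted (descending): 160, 155, 144, 143, 143, 138, 115, 111
The 2 values of 143 occupy positions 4–5 → each gets rank 5.

7, 8, 1, 3, 6, 5, 2, 5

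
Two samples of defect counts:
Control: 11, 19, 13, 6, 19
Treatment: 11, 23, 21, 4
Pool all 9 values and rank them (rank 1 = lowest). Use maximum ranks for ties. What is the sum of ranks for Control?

25

Sorted (ascending): 4, 6, 11, 11, 13, 19, 19, 21, 23
The 2 values of 11 occupy positions 3–4 → each gets rank 4.
The 2 values of 19 occupy positions 6–7 → each gets rank 7.
Control values → pooled ranks: 11→4, 19→7, 13→5, 6→2, 19→7
Rank sum = 4 + 7 + 5 + 2 + 7 = 25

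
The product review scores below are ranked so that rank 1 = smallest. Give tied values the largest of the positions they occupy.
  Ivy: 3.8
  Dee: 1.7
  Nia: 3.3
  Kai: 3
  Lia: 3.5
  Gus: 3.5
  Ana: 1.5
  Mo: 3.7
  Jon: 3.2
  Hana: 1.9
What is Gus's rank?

8

Sorted (ascending): 1.5, 1.7, 1.9, 3, 3.2, 3.3, 3.5, 3.5, 3.7, 3.8
The 2 values of 3.5 occupy positions 7–8 → each gets rank 8.
Gus has value 3.5 → rank 8.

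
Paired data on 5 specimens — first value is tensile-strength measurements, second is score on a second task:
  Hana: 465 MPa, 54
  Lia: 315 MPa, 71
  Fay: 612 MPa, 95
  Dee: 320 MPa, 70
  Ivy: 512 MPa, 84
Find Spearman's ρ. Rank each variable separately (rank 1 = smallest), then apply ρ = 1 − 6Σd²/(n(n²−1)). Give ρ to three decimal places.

0.600

Ranks of variable 1: 3, 1, 5, 2, 4
Ranks of variable 2: 1, 3, 5, 2, 4
d = r₁ − r₂: 2, -2, 0, 0, 0
d²: 4, 4, 0, 0, 0; Σd² = 8
ρ = 1 − 6·8/(5·24) = 1 − 48/120 = 0.600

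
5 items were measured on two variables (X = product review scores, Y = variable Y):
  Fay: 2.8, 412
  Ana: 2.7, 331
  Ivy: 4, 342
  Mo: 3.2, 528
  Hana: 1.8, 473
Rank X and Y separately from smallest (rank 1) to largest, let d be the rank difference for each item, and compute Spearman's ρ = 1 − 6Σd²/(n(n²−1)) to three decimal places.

0.000

Ranks of variable 1: 3, 2, 5, 4, 1
Ranks of variable 2: 3, 1, 2, 5, 4
d = r₁ − r₂: 0, 1, 3, -1, -3
d²: 0, 1, 9, 1, 9; Σd² = 20
ρ = 1 − 6·20/(5·24) = 1 − 120/120 = 0.000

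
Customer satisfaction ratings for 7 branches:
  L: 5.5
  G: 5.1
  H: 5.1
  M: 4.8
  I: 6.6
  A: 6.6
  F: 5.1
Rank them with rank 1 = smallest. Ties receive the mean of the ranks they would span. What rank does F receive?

3

Sorted (ascending): 4.8, 5.1, 5.1, 5.1, 5.5, 6.6, 6.6
The 3 values of 5.1 occupy positions 2–4 → average rank 3.
The 2 values of 6.6 occupy positions 6–7 → average rank (6+7)/2 = 6.5.
F has value 5.1 → rank 3.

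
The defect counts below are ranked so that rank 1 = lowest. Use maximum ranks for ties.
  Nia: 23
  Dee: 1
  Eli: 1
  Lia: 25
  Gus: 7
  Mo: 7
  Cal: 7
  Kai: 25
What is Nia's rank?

6

Sorted (ascending): 1, 1, 7, 7, 7, 23, 25, 25
The 2 values of 1 occupy positions 1–2 → each gets rank 2.
The 3 values of 7 occupy positions 3–5 → each gets rank 5.
The 2 values of 25 occupy positions 7–8 → each gets rank 8.
Nia has value 23 → rank 6.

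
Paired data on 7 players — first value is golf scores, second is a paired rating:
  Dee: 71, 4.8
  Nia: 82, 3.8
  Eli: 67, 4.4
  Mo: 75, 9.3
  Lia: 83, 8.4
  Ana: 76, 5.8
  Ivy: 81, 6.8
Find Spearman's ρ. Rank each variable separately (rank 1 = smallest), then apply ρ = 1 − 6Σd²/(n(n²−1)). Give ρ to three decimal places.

Ranks of variable 1: 2, 6, 1, 3, 7, 4, 5
Ranks of variable 2: 3, 1, 2, 7, 6, 4, 5
d = r₁ − r₂: -1, 5, -1, -4, 1, 0, 0
d²: 1, 25, 1, 16, 1, 0, 0; Σd² = 44
ρ = 1 − 6·44/(7·48) = 1 − 264/336 = 0.214

0.214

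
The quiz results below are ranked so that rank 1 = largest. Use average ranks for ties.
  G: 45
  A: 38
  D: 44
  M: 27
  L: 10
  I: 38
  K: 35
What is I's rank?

Sorted (descending): 45, 44, 38, 38, 35, 27, 10
The 2 values of 38 occupy positions 3–4 → average rank (3+4)/2 = 3.5.
I has value 38 → rank 3.5.

3.5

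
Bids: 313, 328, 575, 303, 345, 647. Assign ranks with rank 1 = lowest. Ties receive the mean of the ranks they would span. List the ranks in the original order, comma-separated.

2, 3, 5, 1, 4, 6

Sorted (ascending): 303, 313, 328, 345, 575, 647
No ties — each value takes its position as its rank.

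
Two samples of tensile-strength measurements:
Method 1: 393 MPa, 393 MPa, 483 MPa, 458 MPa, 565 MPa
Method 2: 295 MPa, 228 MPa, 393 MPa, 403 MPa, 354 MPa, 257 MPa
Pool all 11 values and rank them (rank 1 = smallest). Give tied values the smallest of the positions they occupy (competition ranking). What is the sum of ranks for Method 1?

Sorted (ascending): 228, 257, 295, 354, 393, 393, 393, 403, 458, 483, 565
The 3 values of 393 occupy positions 5–7 → each gets rank 5.
Method 1 values → pooled ranks: 393→5, 393→5, 483→10, 458→9, 565→11
Rank sum = 5 + 5 + 10 + 9 + 11 = 40

40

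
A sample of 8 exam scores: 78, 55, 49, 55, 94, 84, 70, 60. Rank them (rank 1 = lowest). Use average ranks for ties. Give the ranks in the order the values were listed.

Sorted (ascending): 49, 55, 55, 60, 70, 78, 84, 94
The 2 values of 55 occupy positions 2–3 → average rank (2+3)/2 = 2.5.

6, 2.5, 1, 2.5, 8, 7, 5, 4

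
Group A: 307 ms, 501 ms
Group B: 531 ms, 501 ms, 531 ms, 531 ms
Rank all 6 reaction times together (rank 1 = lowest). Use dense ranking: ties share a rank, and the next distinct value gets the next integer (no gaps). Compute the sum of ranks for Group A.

3

Sorted (ascending): 307, 501, 501, 531, 531, 531
The 2 values of 501 share dense rank 2.
The 3 values of 531 share dense rank 3.
Remaining distinct values take the next consecutive integers.
Group A values → pooled ranks: 307→1, 501→2
Rank sum = 1 + 2 = 3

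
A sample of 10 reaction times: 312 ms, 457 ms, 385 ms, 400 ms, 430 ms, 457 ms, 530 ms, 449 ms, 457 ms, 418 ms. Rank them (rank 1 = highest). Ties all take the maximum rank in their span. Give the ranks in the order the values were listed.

10, 4, 9, 8, 6, 4, 1, 5, 4, 7

Sorted (descending): 530, 457, 457, 457, 449, 430, 418, 400, 385, 312
The 3 values of 457 occupy positions 2–4 → each gets rank 4.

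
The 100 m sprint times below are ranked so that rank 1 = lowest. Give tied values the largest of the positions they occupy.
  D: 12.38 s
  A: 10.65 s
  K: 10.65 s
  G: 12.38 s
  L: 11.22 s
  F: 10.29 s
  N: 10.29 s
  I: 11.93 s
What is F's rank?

Sorted (ascending): 10.29, 10.29, 10.65, 10.65, 11.22, 11.93, 12.38, 12.38
The 2 values of 10.29 occupy positions 1–2 → each gets rank 2.
The 2 values of 10.65 occupy positions 3–4 → each gets rank 4.
The 2 values of 12.38 occupy positions 7–8 → each gets rank 8.
F has value 10.29 s → rank 2.

2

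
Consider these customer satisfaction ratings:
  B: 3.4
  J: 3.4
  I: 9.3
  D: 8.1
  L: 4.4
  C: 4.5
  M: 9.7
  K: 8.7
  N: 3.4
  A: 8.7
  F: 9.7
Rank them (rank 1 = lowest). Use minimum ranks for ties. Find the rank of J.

Sorted (ascending): 3.4, 3.4, 3.4, 4.4, 4.5, 8.1, 8.7, 8.7, 9.3, 9.7, 9.7
The 3 values of 3.4 occupy positions 1–3 → each gets rank 1.
The 2 values of 8.7 occupy positions 7–8 → each gets rank 7.
The 2 values of 9.7 occupy positions 10–11 → each gets rank 10.
J has value 3.4 → rank 1.

1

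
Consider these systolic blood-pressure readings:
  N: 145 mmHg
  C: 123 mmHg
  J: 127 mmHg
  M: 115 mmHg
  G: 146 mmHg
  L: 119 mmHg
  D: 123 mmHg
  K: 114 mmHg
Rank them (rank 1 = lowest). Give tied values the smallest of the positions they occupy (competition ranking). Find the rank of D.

4

Sorted (ascending): 114, 115, 119, 123, 123, 127, 145, 146
The 2 values of 123 occupy positions 4–5 → each gets rank 4.
D has value 123 mmHg → rank 4.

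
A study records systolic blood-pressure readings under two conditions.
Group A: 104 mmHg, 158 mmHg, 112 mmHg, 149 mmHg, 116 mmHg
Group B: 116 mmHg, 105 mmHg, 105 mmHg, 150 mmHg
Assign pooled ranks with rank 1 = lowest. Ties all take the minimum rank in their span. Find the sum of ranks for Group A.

Sorted (ascending): 104, 105, 105, 112, 116, 116, 149, 150, 158
The 2 values of 105 occupy positions 2–3 → each gets rank 2.
The 2 values of 116 occupy positions 5–6 → each gets rank 5.
Group A values → pooled ranks: 104→1, 158→9, 112→4, 149→7, 116→5
Rank sum = 1 + 9 + 4 + 7 + 5 = 26

26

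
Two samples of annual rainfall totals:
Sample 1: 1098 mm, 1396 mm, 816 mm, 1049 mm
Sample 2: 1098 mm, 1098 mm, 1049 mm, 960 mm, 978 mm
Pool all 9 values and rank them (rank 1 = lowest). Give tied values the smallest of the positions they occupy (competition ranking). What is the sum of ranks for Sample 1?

20

Sorted (ascending): 816, 960, 978, 1049, 1049, 1098, 1098, 1098, 1396
The 2 values of 1049 occupy positions 4–5 → each gets rank 4.
The 3 values of 1098 occupy positions 6–8 → each gets rank 6.
Sample 1 values → pooled ranks: 1098→6, 1396→9, 816→1, 1049→4
Rank sum = 6 + 9 + 1 + 4 = 20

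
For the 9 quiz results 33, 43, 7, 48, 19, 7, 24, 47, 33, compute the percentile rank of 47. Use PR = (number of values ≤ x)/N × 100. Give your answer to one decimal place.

88.9

N = 9.
Strictly below 47: 7. Equal to 47: 1.
PR = 8/9 × 100 = 88.9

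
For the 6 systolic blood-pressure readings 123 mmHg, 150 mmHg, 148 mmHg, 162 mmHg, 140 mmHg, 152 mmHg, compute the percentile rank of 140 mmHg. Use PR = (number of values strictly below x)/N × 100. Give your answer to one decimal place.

16.7

N = 6.
Strictly below 140: 1. Equal to 140: 1.
PR = 1/6 × 100 = 16.7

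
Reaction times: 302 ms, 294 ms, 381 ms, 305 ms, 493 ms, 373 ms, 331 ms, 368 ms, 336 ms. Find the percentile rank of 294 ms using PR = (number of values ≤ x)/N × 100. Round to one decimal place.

N = 9.
Strictly below 294: 0. Equal to 294: 1.
PR = 1/9 × 100 = 11.1

11.1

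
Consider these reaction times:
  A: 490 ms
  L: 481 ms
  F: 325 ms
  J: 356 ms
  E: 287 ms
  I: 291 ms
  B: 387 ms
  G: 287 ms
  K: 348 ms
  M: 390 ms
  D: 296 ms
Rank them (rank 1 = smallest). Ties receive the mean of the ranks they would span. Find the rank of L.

10

Sorted (ascending): 287, 287, 291, 296, 325, 348, 356, 387, 390, 481, 490
The 2 values of 287 occupy positions 1–2 → average rank (1+2)/2 = 1.5.
L has value 481 ms → rank 10.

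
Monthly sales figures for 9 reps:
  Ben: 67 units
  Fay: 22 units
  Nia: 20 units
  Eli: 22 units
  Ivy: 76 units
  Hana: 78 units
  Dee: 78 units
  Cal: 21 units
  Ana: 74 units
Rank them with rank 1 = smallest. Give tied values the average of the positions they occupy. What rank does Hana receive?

8.5

Sorted (ascending): 20, 21, 22, 22, 67, 74, 76, 78, 78
The 2 values of 22 occupy positions 3–4 → average rank (3+4)/2 = 3.5.
The 2 values of 78 occupy positions 8–9 → average rank (8+9)/2 = 8.5.
Hana has value 78 units → rank 8.5.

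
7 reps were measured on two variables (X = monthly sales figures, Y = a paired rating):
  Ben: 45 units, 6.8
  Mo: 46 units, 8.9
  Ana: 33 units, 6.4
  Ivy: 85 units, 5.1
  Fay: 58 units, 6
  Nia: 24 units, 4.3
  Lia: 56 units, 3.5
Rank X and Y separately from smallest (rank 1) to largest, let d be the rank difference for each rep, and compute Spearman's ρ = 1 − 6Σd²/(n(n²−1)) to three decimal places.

Ranks of variable 1: 3, 4, 2, 7, 6, 1, 5
Ranks of variable 2: 6, 7, 5, 3, 4, 2, 1
d = r₁ − r₂: -3, -3, -3, 4, 2, -1, 4
d²: 9, 9, 9, 16, 4, 1, 16; Σd² = 64
ρ = 1 − 6·64/(7·48) = 1 − 384/336 = -0.143

-0.143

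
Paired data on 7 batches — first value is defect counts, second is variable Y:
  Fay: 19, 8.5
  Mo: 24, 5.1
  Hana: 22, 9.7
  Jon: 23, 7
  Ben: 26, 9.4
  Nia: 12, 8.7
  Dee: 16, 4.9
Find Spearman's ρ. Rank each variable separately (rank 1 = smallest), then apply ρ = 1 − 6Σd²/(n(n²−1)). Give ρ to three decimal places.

0.143

Ranks of variable 1: 3, 6, 4, 5, 7, 1, 2
Ranks of variable 2: 4, 2, 7, 3, 6, 5, 1
d = r₁ − r₂: -1, 4, -3, 2, 1, -4, 1
d²: 1, 16, 9, 4, 1, 16, 1; Σd² = 48
ρ = 1 − 6·48/(7·48) = 1 − 288/336 = 0.143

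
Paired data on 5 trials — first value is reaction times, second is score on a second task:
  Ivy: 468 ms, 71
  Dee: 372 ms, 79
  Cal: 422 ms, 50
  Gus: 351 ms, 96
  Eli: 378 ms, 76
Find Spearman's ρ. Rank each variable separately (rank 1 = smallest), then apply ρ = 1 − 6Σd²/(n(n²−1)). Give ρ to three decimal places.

Ranks of variable 1: 5, 2, 4, 1, 3
Ranks of variable 2: 2, 4, 1, 5, 3
d = r₁ − r₂: 3, -2, 3, -4, 0
d²: 9, 4, 9, 16, 0; Σd² = 38
ρ = 1 − 6·38/(5·24) = 1 − 228/120 = -0.900

-0.900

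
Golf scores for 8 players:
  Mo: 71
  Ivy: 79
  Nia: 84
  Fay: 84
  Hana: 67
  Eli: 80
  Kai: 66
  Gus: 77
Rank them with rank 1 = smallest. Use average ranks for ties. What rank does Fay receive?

7.5

Sorted (ascending): 66, 67, 71, 77, 79, 80, 84, 84
The 2 values of 84 occupy positions 7–8 → average rank (7+8)/2 = 7.5.
Fay has value 84 → rank 7.5.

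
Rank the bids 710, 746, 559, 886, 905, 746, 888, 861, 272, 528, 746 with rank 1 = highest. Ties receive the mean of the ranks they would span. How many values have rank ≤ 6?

Sorted (descending): 905, 888, 886, 861, 746, 746, 746, 710, 559, 528, 272
The 3 values of 746 occupy positions 5–7 → average rank 6.
Ranks ≤ 6: {1, 2, 3, 4, 6, 6, 6} → 7 values.

7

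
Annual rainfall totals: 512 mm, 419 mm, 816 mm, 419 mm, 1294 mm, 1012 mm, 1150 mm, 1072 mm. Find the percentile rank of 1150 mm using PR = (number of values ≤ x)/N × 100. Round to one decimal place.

87.5

N = 8.
Strictly below 1150: 6. Equal to 1150: 1.
PR = 7/8 × 100 = 87.5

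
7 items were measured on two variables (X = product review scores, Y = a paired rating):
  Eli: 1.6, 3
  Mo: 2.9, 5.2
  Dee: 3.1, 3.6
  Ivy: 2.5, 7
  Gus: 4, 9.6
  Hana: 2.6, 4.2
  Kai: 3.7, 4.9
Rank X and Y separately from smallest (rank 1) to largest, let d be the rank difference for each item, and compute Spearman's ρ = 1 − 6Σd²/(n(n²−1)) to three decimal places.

Ranks of variable 1: 1, 4, 5, 2, 7, 3, 6
Ranks of variable 2: 1, 5, 2, 6, 7, 3, 4
d = r₁ − r₂: 0, -1, 3, -4, 0, 0, 2
d²: 0, 1, 9, 16, 0, 0, 4; Σd² = 30
ρ = 1 − 6·30/(7·48) = 1 − 180/336 = 0.464

0.464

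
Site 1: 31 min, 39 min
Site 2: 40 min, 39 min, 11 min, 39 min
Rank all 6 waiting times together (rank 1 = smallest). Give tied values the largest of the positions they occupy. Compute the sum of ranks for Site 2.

17

Sorted (ascending): 11, 31, 39, 39, 39, 40
The 3 values of 39 occupy positions 3–5 → each gets rank 5.
Site 2 values → pooled ranks: 40→6, 39→5, 11→1, 39→5
Rank sum = 6 + 5 + 1 + 5 = 17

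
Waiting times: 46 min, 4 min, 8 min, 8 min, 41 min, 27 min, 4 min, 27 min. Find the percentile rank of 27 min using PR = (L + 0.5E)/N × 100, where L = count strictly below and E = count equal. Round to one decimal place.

62.5

N = 8.
Strictly below 27: 4. Equal to 27: 2.
PR = (4 + 0.5·2)/8 × 100 = 62.5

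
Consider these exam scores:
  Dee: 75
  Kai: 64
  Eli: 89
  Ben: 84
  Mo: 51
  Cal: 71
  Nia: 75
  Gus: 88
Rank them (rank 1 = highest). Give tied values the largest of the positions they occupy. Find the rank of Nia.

Sorted (descending): 89, 88, 84, 75, 75, 71, 64, 51
The 2 values of 75 occupy positions 4–5 → each gets rank 5.
Nia has value 75 → rank 5.

5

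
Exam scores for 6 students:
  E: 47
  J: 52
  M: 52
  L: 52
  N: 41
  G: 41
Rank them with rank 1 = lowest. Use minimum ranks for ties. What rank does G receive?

1

Sorted (ascending): 41, 41, 47, 52, 52, 52
The 2 values of 41 occupy positions 1–2 → each gets rank 1.
The 3 values of 52 occupy positions 4–6 → each gets rank 4.
G has value 41 → rank 1.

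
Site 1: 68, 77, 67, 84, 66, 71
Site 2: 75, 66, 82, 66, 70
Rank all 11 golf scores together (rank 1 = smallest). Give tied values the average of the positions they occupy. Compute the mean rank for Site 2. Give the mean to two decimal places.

Sorted (ascending): 66, 66, 66, 67, 68, 70, 71, 75, 77, 82, 84
The 3 values of 66 occupy positions 1–3 → average rank 2.
Site 2 values → pooled ranks: 75→8, 66→2, 82→10, 66→2, 70→6
Mean rank = (8 + 2 + 10 + 2 + 6) / 5 = 5.60

5.60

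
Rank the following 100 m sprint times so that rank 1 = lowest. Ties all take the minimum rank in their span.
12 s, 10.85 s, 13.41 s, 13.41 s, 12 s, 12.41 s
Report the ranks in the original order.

Sorted (ascending): 10.85, 12, 12, 12.41, 13.41, 13.41
The 2 values of 12 occupy positions 2–3 → each gets rank 2.
The 2 values of 13.41 occupy positions 5–6 → each gets rank 5.

2, 1, 5, 5, 2, 4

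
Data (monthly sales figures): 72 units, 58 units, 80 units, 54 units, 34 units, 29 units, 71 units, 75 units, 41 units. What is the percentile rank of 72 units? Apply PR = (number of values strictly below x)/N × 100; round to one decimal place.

N = 9.
Strictly below 72: 6. Equal to 72: 1.
PR = 6/9 × 100 = 66.7

66.7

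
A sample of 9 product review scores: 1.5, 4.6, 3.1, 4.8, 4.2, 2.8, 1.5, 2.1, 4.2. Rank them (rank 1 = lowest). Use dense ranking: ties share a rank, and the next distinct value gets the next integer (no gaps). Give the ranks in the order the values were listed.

1, 6, 4, 7, 5, 3, 1, 2, 5

Sorted (ascending): 1.5, 1.5, 2.1, 2.8, 3.1, 4.2, 4.2, 4.6, 4.8
The 2 values of 1.5 share dense rank 1.
The 2 values of 4.2 share dense rank 5.
Remaining distinct values take the next consecutive integers.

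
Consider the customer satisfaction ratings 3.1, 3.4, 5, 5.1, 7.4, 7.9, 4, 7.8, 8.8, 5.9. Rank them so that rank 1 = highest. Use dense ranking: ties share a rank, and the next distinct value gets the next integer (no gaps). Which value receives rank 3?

7.8

Sorted (descending): 8.8, 7.9, 7.8, 7.4, 5.9, 5.1, 5, 4, 3.4, 3.1
No ties — each value takes its position as its rank.
Rank 3 → value 7.8.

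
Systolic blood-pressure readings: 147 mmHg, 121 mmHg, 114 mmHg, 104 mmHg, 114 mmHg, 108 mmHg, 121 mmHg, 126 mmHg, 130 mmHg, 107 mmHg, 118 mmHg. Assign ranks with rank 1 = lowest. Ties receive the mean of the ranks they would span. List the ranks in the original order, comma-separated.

Sorted (ascending): 104, 107, 108, 114, 114, 118, 121, 121, 126, 130, 147
The 2 values of 114 occupy positions 4–5 → average rank (4+5)/2 = 4.5.
The 2 values of 121 occupy positions 7–8 → average rank (7+8)/2 = 7.5.

11, 7.5, 4.5, 1, 4.5, 3, 7.5, 9, 10, 2, 6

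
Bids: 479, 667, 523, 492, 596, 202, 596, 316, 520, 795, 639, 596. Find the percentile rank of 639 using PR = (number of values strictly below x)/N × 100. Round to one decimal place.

N = 12.
Strictly below 639: 9. Equal to 639: 1.
PR = 9/12 × 100 = 75.0

75.0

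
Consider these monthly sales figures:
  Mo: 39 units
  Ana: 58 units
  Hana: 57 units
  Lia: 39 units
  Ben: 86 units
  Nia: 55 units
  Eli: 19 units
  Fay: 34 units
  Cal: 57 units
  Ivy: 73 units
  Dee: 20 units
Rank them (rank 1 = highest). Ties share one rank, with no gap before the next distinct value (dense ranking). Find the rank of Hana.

4

Sorted (descending): 86, 73, 58, 57, 57, 55, 39, 39, 34, 20, 19
The 2 values of 57 share dense rank 4.
The 2 values of 39 share dense rank 6.
Remaining distinct values take the next consecutive integers.
Hana has value 57 units → rank 4.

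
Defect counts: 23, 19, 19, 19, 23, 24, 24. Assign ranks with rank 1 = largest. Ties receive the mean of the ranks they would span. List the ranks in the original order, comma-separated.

3.5, 6, 6, 6, 3.5, 1.5, 1.5

Sorted (descending): 24, 24, 23, 23, 19, 19, 19
The 2 values of 24 occupy positions 1–2 → average rank (1+2)/2 = 1.5.
The 2 values of 23 occupy positions 3–4 → average rank (3+4)/2 = 3.5.
The 3 values of 19 occupy positions 5–7 → average rank 6.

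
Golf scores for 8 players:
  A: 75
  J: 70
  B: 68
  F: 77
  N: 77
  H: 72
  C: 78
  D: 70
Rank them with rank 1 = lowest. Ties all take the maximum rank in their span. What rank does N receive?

7

Sorted (ascending): 68, 70, 70, 72, 75, 77, 77, 78
The 2 values of 70 occupy positions 2–3 → each gets rank 3.
The 2 values of 77 occupy positions 6–7 → each gets rank 7.
N has value 77 → rank 7.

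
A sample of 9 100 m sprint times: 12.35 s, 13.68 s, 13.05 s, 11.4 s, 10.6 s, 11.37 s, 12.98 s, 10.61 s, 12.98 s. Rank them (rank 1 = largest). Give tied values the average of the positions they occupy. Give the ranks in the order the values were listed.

5, 1, 2, 6, 9, 7, 3.5, 8, 3.5

Sorted (descending): 13.68, 13.05, 12.98, 12.98, 12.35, 11.4, 11.37, 10.61, 10.6
The 2 values of 12.98 occupy positions 3–4 → average rank (3+4)/2 = 3.5.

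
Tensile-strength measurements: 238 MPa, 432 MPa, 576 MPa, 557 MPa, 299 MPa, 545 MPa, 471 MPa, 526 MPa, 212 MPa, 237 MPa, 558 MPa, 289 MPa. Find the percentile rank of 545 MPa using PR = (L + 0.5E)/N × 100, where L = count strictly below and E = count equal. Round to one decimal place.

70.8

N = 12.
Strictly below 545: 8. Equal to 545: 1.
PR = (8 + 0.5·1)/12 × 100 = 70.8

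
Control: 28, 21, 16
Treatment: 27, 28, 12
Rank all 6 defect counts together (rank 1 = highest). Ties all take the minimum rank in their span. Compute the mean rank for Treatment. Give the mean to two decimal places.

3.33

Sorted (descending): 28, 28, 27, 21, 16, 12
The 2 values of 28 occupy positions 1–2 → each gets rank 1.
Treatment values → pooled ranks: 27→3, 28→1, 12→6
Mean rank = (3 + 1 + 6) / 3 = 3.33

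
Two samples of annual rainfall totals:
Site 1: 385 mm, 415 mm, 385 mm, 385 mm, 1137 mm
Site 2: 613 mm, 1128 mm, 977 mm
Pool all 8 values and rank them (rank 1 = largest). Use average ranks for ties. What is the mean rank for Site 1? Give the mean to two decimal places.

Sorted (descending): 1137, 1128, 977, 613, 415, 385, 385, 385
The 3 values of 385 occupy positions 6–8 → average rank 7.
Site 1 values → pooled ranks: 385→7, 415→5, 385→7, 385→7, 1137→1
Mean rank = (7 + 5 + 7 + 7 + 1) / 5 = 5.40

5.40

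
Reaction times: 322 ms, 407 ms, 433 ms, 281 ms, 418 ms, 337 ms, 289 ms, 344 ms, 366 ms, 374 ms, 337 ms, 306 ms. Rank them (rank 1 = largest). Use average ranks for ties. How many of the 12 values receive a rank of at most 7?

Sorted (descending): 433, 418, 407, 374, 366, 344, 337, 337, 322, 306, 289, 281
The 2 values of 337 occupy positions 7–8 → average rank (7+8)/2 = 7.5.
Ranks ≤ 7: {1, 2, 3, 4, 5, 6} → 6 values.

6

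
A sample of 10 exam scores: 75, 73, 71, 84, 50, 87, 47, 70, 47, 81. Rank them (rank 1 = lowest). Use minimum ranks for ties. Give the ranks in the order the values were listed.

Sorted (ascending): 47, 47, 50, 70, 71, 73, 75, 81, 84, 87
The 2 values of 47 occupy positions 1–2 → each gets rank 1.

7, 6, 5, 9, 3, 10, 1, 4, 1, 8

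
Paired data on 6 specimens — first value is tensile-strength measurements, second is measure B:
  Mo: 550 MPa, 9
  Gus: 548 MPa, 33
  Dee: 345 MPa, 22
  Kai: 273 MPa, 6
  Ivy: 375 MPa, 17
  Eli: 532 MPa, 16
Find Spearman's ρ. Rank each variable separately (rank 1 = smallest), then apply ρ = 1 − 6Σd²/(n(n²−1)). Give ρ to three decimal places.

0.200

Ranks of variable 1: 6, 5, 2, 1, 3, 4
Ranks of variable 2: 2, 6, 5, 1, 4, 3
d = r₁ − r₂: 4, -1, -3, 0, -1, 1
d²: 16, 1, 9, 0, 1, 1; Σd² = 28
ρ = 1 − 6·28/(6·35) = 1 − 168/210 = 0.200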